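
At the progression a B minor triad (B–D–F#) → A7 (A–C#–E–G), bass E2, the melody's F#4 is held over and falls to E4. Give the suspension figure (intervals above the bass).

At the second chord the bass is E2. The suspended F#4 lies a ninth above the bass; after resolving down by step to E4, the interval above the bass becomes an octave.
Suspension figures are named by those two intervals: 9–8.

9–8 suspension.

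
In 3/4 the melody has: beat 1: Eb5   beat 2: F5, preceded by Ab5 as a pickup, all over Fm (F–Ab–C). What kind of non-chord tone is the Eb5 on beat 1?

The harmony at that moment is F minor triad (F, Ab, C); Eb5 is not a chord tone.
It is approached by leap down from Ab5 and left by step up to F5.
Leap in, step out, metrically accented — an appoggiatura.

Appoggiatura.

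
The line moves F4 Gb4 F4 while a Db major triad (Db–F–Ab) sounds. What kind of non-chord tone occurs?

Gb4 is a neighbor tone.

The harmony at that moment is Db major triad (Db, F, Ab); Gb4 is not a chord tone.
It is approached by step up from F4 and left by step down to F4.
Step away and step back to the same note — a neighbor tone (upper neighbor).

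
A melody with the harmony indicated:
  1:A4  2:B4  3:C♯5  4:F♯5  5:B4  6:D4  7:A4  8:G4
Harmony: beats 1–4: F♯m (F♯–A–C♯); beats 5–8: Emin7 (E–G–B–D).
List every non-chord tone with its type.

B4 (beat 2) — passing tone; A4 (beat 7) — appoggiatura.

The harmony at that moment is F♯ minor triad (F♯, A, C♯); B4 is not a chord tone.
It is approached by step up from A4 and left by step up to C♯5.
Step in, step out in the same direction — a passing tone.
The harmony at that moment is E minor seventh chord (E, G, B, D); A4 is not a chord tone.
It is approached by leap up from D4 and left by step down to G4.
Leap in, step out — an appoggiatura.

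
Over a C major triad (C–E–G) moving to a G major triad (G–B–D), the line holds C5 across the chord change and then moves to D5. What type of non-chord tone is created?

The harmony at that moment is G major triad (G, B, D); C5 is not a chord tone.
It is held over (the same pitch as the preceding C5) and left by step up to D5.
Held over from the previous chord and resolving up by step — a retardation.

C5 is a retardation.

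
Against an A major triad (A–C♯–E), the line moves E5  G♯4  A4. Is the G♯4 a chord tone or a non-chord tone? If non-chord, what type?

Non-chord tone — an appoggiatura.

The harmony at that moment is A major triad (A, C♯, E); G♯4 is not a chord tone.
It is approached by leap down from E5 and left by step up to A4.
Leap in, step out — an appoggiatura.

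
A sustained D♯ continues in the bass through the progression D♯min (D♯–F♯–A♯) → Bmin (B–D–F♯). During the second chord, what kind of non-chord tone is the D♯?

The harmony at that moment is B minor triad (B, D, F♯); D♯ is not a chord tone.
It is held over (the same pitch as the preceding D♯) and then sustained as the same pitch into the next harmony.
Sustained through a change of harmony — a pedal tone.

Pedal tone (pedal point).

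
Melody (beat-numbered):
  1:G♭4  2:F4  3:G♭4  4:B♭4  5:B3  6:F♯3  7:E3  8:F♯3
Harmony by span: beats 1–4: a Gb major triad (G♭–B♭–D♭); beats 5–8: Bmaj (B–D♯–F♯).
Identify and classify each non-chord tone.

F4 (beat 2) — neighbor tone; E3 (beat 7) — neighbor tone.

The harmony at that moment is G♭ major triad (G♭, B♭, D♭); F4 is not a chord tone.
It is approached by step down from G♭4 and left by step up to G♭4.
Step away and step back to the same note — a neighbor tone (lower neighbor).
The harmony at that moment is B major triad (B, D♯, F♯); E3 is not a chord tone.
It is approached by step down from F♯3 and left by step up to F♯3.
Step away and step back to the same note — a neighbor tone (lower neighbor).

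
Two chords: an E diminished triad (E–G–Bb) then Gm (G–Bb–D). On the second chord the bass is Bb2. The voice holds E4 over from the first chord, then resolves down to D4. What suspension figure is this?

At the second chord the bass is Bb2. The suspended E4 lies a fourth above the bass; after resolving down by step to D4, the interval above the bass becomes a third.
Suspension figures are named by those two intervals: 4–3.

4–3 suspension.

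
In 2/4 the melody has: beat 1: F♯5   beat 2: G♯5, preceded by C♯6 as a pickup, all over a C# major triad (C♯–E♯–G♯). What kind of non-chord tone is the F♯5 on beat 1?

Appoggiatura.

The harmony at that moment is C♯ major triad (C♯, E♯, G♯); F♯5 is not a chord tone.
It is approached by leap down from C♯6 and left by step up to G♯5.
Leap in, step out, metrically accented — an appoggiatura.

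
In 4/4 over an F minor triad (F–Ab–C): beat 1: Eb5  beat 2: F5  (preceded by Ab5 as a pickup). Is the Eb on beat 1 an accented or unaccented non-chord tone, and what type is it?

Accented appoggiatura.

The harmony at that moment is F minor triad (F, Ab, C); Eb5 is not a chord tone.
It is approached by leap down from Ab5 and left by step up to F5.
Leap in, step out — an appoggiatura.
It falls on the downbeat, so it is accented.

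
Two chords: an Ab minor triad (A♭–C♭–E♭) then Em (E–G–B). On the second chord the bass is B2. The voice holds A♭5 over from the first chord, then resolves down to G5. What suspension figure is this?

7–6 suspension.

At the second chord the bass is B2. The suspended A♭5 lies a seventh above the bass; after resolving down by step to G5, the interval above the bass becomes a sixth.
Suspension figures are named by those two intervals: 7–6.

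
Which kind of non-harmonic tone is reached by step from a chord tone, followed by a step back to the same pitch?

Neighbor tone.

Approach: by step. Departure: by step in the opposite direction, back to the starting pitch.
Stepwise on both sides but reversing to return to the same chord tone — a neighbor tone. (Had it continued onward in the same direction it would be a passing tone instead.)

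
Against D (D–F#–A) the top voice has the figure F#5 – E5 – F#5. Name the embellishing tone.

The harmony at that moment is D major triad (D, F#, A); E5 is not a chord tone.
It is approached by step down from F#5 and left by step up to F#5.
Step away and step back to the same note — a neighbor tone (lower neighbor).

E5 is a neighbor tone.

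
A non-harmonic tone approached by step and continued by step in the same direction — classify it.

Approach: by step. Departure: by step, continuing in the same direction.
Stepwise on both sides with no change of direction means the note fills in the space between two different chord tones — a passing tone. (Had it turned back to its starting note it would be a neighbor tone instead.)

Passing tone.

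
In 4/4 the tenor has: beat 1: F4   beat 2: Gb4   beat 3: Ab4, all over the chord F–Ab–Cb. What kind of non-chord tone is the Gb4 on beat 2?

The harmony at that moment is F diminished triad (F, Ab, Cb); Gb4 is not a chord tone.
It is approached by step up from F4 and left by step up to Ab4.
Step in, step out in the same direction — a passing tone.

Passing tone.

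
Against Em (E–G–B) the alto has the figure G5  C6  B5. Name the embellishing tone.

C6 is an appoggiatura.

The harmony at that moment is E minor triad (E, G, B); C6 is not a chord tone.
It is approached by leap up from G5 and left by step down to B5.
Leap in, step out — an appoggiatura.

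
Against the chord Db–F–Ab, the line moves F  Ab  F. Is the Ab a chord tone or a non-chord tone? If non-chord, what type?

Chord tone (the fifth of Db major triad).

Db major triad contains Db, F, Ab; Ab is the fifth, so it is a chord tone.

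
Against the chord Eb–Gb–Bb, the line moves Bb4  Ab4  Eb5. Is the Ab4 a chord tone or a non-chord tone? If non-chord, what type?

The harmony at that moment is Eb minor triad (Eb, Gb, Bb); Ab4 is not a chord tone.
It is approached by step down from Bb4 and left by leap up to Eb5.
Step in, leap out — an escape tone.

Non-chord tone — an escape tone.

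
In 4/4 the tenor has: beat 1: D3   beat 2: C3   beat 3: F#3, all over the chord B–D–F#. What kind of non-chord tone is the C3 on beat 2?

Escape tone.

The harmony at that moment is B minor triad (B, D, F#); C3 is not a chord tone.
It is approached by step down from D3 and left by leap up to F#3.
Step in, leap out, on a weak beat — an escape tone.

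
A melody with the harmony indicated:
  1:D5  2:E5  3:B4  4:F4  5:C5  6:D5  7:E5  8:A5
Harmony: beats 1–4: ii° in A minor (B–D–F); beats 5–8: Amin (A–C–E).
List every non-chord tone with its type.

The harmony at that moment is B diminished triad (B, D, F); E5 is not a chord tone.
It is approached by step up from D5 and left by leap down to B4.
Step in, leap out — an escape tone.
The harmony at that moment is A minor triad (A, C, E); D5 is not a chord tone.
It is approached by step up from C5 and left by step up to E5.
Step in, step out in the same direction — a passing tone.

E5 (beat 2) — escape tone; D5 (beat 6) — passing tone.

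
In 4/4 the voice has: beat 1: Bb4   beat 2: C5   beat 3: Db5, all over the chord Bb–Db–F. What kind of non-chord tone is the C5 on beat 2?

Passing tone.

The harmony at that moment is Bb minor triad (Bb, Db, F); C5 is not a chord tone.
It is approached by step up from Bb4 and left by step up to Db5.
Step in, step out in the same direction — a passing tone.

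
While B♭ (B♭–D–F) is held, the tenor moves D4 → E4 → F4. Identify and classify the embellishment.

The harmony at that moment is B♭ major triad (B♭, D, F); E4 is not a chord tone.
It is approached by step up from D4 and left by step up to F4.
Step in, step out in the same direction — a passing tone.

E4 is a passing tone.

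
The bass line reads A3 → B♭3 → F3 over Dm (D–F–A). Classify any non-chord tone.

The harmony at that moment is D minor triad (D, F, A); B♭3 is not a chord tone.
It is approached by step up from A3 and left by leap down to F3.
Step in, leap out — an escape tone.

B♭3 is an escape tone.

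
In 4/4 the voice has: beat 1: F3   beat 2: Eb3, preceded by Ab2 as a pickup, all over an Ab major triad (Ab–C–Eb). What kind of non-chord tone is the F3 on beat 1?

The harmony at that moment is Ab major triad (Ab, C, Eb); F3 is not a chord tone.
It is approached by leap up from Ab2 and left by step down to Eb3.
Leap in, step out, metrically accented — an appoggiatura.

Appoggiatura.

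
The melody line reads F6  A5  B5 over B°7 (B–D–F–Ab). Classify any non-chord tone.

A5 is an appoggiatura.

The harmony at that moment is B diminished seventh chord (B, D, F, Ab); A5 is not a chord tone.
It is approached by leap down from F6 and left by step up to B5.
Leap in, step out — an appoggiatura.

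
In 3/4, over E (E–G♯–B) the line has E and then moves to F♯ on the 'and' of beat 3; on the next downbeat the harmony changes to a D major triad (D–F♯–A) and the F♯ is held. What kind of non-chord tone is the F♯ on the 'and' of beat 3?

Anticipation.

The harmony at that moment is E major triad (E, G♯, B); F♯ is not a chord tone.
It is approached by step up from E and then sustained as the same pitch into the next harmony.
Arriving early and becoming a chord tone when the harmony changes — an anticipation.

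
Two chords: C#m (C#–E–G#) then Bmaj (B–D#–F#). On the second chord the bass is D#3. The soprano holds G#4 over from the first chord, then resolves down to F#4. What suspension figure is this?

4–3 suspension.

At the second chord the bass is D#3. The suspended G#4 lies a fourth above the bass; after resolving down by step to F#4, the interval above the bass becomes a third.
Suspension figures are named by those two intervals: 4–3.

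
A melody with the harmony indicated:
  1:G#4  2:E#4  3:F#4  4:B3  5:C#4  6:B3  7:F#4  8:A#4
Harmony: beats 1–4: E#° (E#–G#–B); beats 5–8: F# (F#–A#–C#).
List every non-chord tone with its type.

The harmony at that moment is E# diminished triad (E#, G#, B); F#4 is not a chord tone.
It is approached by step up from E#4 and left by leap down to B3.
Step in, leap out — an escape tone.
The harmony at that moment is F# major triad (F#, A#, C#); B3 is not a chord tone.
It is approached by step down from C#4 and left by leap up to F#4.
Step in, leap out — an escape tone.

F#4 (beat 3) — escape tone; B3 (beat 6) — escape tone.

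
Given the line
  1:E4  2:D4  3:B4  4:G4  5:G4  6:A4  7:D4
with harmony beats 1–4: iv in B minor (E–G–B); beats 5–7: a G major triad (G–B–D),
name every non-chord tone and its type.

The harmony at that moment is E minor triad (E, G, B); D4 is not a chord tone.
It is approached by step down from E4 and left by leap up to B4.
Step in, leap out — an escape tone.
The harmony at that moment is G major triad (G, B, D); A4 is not a chord tone.
It is approached by step up from G4 and left by leap down to D4.
Step in, leap out — an escape tone.

D4 (beat 2) — escape tone; A4 (beat 6) — escape tone.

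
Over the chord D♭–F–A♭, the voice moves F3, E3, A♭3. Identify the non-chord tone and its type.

E3 is an escape tone.

The harmony at that moment is D♭ major triad (D♭, F, A♭); E3 is not a chord tone.
It is approached by step down from F3 and left by leap up to A♭3.
Step in, leap out — an escape tone.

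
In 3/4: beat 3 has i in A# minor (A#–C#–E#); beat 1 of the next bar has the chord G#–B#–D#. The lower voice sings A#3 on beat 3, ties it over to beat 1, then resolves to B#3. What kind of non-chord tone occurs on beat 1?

The harmony at that moment is G# major triad (G#, B#, D#); A#3 is not a chord tone.
It is held over (the same pitch as the preceding A#3) and left by step up to B#3.
Held over from the previous chord and resolving up by step — a retardation.

Retardation.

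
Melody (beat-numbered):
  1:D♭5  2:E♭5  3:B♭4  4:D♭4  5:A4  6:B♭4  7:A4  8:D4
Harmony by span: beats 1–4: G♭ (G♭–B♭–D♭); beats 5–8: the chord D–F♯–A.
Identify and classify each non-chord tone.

E♭5 (beat 2) — escape tone; B♭4 (beat 6) — neighbor tone.

The harmony at that moment is G♭ major triad (G♭, B♭, D♭); E♭5 is not a chord tone.
It is approached by step up from D♭5 and left by leap down to B♭4.
Step in, leap out — an escape tone.
The harmony at that moment is D major triad (D, F♯, A); B♭4 is not a chord tone.
It is approached by step up from A4 and left by step down to A4.
Step away and step back to the same note — a neighbor tone (upper neighbor).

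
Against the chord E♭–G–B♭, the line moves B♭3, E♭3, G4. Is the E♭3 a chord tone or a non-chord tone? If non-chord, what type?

Chord tone (the root of Eb major triad).

Eb major triad contains E♭, G, B♭; E♭ is the root, so it is a chord tone.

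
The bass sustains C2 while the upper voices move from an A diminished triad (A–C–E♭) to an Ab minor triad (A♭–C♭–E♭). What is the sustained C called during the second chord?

Pedal tone (pedal point).

The harmony at that moment is A♭ minor triad (A♭, C♭, E♭); C2 is not a chord tone.
It is held over (the same pitch as the preceding C2) and then sustained as the same pitch into the next harmony.
Sustained through a change of harmony — a pedal tone.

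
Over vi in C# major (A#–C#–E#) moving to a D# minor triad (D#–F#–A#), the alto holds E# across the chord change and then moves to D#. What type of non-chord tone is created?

The harmony at that moment is D# minor triad (D#, F#, A#); E# is not a chord tone.
It is held over (the same pitch as the preceding E#) and left by step down to D#.
Held over from the previous chord and resolving down by step — a suspension.

E# is a suspension.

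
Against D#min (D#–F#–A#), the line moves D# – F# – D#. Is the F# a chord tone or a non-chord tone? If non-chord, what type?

D# minor triad contains D#, F#, A#; F# is the third, so it is a chord tone.

Chord tone (the third of D# minor triad).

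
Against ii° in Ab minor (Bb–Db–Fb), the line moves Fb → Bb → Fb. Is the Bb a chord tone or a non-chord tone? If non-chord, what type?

Chord tone (the root of Bb diminished triad).

Bb diminished triad contains Bb, Db, Fb; Bb is the root, so it is a chord tone.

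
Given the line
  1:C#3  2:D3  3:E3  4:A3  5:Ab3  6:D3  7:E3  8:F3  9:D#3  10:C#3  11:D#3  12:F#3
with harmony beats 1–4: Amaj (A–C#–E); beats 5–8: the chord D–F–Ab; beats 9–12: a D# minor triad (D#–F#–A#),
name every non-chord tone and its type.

The harmony at that moment is A major triad (A, C#, E); D3 is not a chord tone.
It is approached by step up from C#3 and left by step up to E3.
Step in, step out in the same direction — a passing tone.
The harmony at that moment is D diminished triad (D, F, Ab); E3 is not a chord tone.
It is approached by step up from D3 and left by step up to F3.
Step in, step out in the same direction — a passing tone.
The harmony at that moment is D# minor triad (D#, F#, A#); C#3 is not a chord tone.
It is approached by step down from D#3 and left by step up to D#3.
Step away and step back to the same note — a neighbor tone (lower neighbor).

D3 (beat 2) — passing tone; E3 (beat 7) — passing tone; C#3 (beat 10) — neighbor tone.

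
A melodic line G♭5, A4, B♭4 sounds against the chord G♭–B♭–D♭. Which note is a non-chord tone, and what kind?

The harmony at that moment is G♭ major triad (G♭, B♭, D♭); A4 is not a chord tone.
It is approached by leap down from G♭5 and left by step up to B♭4.
Leap in, step out — an appoggiatura.

A4 is an appoggiatura.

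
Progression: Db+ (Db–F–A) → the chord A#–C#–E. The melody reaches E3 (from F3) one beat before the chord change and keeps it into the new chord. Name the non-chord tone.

E3 is an anticipation.

The harmony at that moment is Db augmented triad (Db, F, A); E3 is not a chord tone.
It is approached by step down from F3 and then sustained as the same pitch into the next harmony.
Arriving early and becoming a chord tone when the harmony changes — an anticipation.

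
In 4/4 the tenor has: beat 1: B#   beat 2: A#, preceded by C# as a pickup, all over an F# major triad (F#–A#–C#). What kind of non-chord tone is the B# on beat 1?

Passing tone.

The harmony at that moment is F# major triad (F#, A#, C#); B# is not a chord tone.
It is approached by step down from C# and left by step down to A#.
Step in, step out in the same direction — a passing tone.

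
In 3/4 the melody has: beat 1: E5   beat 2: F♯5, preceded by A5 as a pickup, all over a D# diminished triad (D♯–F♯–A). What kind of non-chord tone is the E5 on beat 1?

Appoggiatura.

The harmony at that moment is D♯ diminished triad (D♯, F♯, A); E5 is not a chord tone.
It is approached by leap down from A5 and left by step up to F♯5.
Leap in, step out, metrically accented — an appoggiatura.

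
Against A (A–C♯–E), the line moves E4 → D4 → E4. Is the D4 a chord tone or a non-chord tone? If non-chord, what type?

The harmony at that moment is A major triad (A, C♯, E); D4 is not a chord tone.
It is approached by step down from E4 and left by step up to E4.
Step away and step back to the same note — a neighbor tone (lower neighbor).

Non-chord tone — a neighbor tone.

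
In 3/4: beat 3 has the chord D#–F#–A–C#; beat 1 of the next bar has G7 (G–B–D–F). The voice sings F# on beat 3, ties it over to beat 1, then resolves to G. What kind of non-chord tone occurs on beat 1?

The harmony at that moment is G dominant seventh chord (G, B, D, F); F# is not a chord tone.
It is held over (the same pitch as the preceding F#) and left by step up to G.
Held over from the previous chord and resolving up by step — a retardation.

Retardation.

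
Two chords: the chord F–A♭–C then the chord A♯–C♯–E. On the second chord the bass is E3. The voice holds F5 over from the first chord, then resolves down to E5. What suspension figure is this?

At the second chord the bass is E3. The suspended F5 lies a ninth above the bass; after resolving down by step to E5, the interval above the bass becomes an octave.
Suspension figures are named by those two intervals: 9–8.

9–8 suspension.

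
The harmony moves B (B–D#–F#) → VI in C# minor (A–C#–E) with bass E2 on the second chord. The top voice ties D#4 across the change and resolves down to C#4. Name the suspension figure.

At the second chord the bass is E2. The suspended D#4 lies a seventh above the bass; after resolving down by step to C#4, the interval above the bass becomes a sixth.
Suspension figures are named by those two intervals: 7–6.

7–6 suspension.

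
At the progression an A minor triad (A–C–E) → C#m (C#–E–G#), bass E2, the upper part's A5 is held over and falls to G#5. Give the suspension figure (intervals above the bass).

4–3 suspension.

At the second chord the bass is E2. The suspended A5 lies a fourth above the bass; after resolving down by step to G#5, the interval above the bass becomes a third.
Suspension figures are named by those two intervals: 4–3.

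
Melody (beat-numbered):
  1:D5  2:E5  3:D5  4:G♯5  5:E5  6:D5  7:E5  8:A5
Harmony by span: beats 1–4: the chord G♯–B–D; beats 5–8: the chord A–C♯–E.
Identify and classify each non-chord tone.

The harmony at that moment is G♯ diminished triad (G♯, B, D); E5 is not a chord tone.
It is approached by step up from D5 and left by step down to D5.
Step away and step back to the same note — a neighbor tone (upper neighbor).
The harmony at that moment is A major triad (A, C♯, E); D5 is not a chord tone.
It is approached by step down from E5 and left by step up to E5.
Step away and step back to the same note — a neighbor tone (lower neighbor).

E5 (beat 2) — neighbor tone; D5 (beat 6) — neighbor tone.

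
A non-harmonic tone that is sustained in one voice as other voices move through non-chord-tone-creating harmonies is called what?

Approach: none. Departure: none — a single pitch is sustained while the chords change around it, passing through harmonies that do not contain it.
No melodic motion at all; the dissonance is created entirely by the moving harmonies against the stationary note — a pedal tone (pedal point).

Pedal tone.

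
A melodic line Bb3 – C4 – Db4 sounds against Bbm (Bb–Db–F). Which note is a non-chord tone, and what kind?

C4 is a passing tone.

The harmony at that moment is Bb minor triad (Bb, Db, F); C4 is not a chord tone.
It is approached by step up from Bb3 and left by step up to Db4.
Step in, step out in the same direction — a passing tone.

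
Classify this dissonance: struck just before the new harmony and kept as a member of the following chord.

Approach: ahead of the chord change (typically by step), so it is dissonant against the current harmony. Departure: none — the same pitch is restated or held and is a chord tone of the new harmony.
Dissonant first, consonant once the harmony catches up: the note simply arrives early — an anticipation. (The reverse timing, consonant first and dissonant after the change, would be a suspension or retardation.)

Anticipation.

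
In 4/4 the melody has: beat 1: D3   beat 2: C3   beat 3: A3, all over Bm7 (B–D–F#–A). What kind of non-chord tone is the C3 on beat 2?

The harmony at that moment is B minor seventh chord (B, D, F#, A); C3 is not a chord tone.
It is approached by step down from D3 and left by leap up to A3.
Step in, leap out, on a weak beat — an escape tone.

Escape tone.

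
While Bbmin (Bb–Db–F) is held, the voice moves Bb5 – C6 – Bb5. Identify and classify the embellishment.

The harmony at that moment is Bb minor triad (Bb, Db, F); C6 is not a chord tone.
It is approached by step up from Bb5 and left by step down to Bb5.
Step away and step back to the same note — a neighbor tone (upper neighbor).

C6 is a neighbor tone.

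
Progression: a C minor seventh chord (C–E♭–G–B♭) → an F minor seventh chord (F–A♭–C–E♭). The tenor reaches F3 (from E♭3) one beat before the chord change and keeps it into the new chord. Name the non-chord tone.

F3 is an anticipation.

The harmony at that moment is C minor seventh chord (C, E♭, G, B♭); F3 is not a chord tone.
It is approached by step up from E♭3 and then sustained as the same pitch into the next harmony.
Arriving early and becoming a chord tone when the harmony changes — an anticipation.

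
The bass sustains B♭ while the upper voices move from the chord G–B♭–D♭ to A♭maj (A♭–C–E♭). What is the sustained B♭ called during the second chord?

The harmony at that moment is A♭ major triad (A♭, C, E♭); B♭ is not a chord tone.
It is held over (the same pitch as the preceding B♭) and then sustained as the same pitch into the next harmony.
Sustained through a change of harmony — a pedal tone.

Pedal tone (pedal point).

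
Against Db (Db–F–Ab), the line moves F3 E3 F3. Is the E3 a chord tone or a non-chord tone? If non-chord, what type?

The harmony at that moment is Db major triad (Db, F, Ab); E3 is not a chord tone.
It is approached by step down from F3 and left by step up to F3.
Step away and step back to the same note — a neighbor tone (lower neighbor).

Non-chord tone — a neighbor tone.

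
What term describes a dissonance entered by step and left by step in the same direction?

Passing tone.

Approach: by step. Departure: by step, continuing in the same direction.
Stepwise on both sides with no change of direction means the note fills in the space between two different chord tones — a passing tone. (Had it turned back to its starting note it would be a neighbor tone instead.)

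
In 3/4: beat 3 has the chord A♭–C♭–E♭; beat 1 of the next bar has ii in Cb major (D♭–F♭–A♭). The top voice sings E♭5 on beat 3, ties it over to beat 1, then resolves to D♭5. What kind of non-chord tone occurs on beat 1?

Suspension.

The harmony at that moment is D♭ minor triad (D♭, F♭, A♭); E♭5 is not a chord tone.
It is held over (the same pitch as the preceding E♭5) and left by step down to D♭5.
Held over from the previous chord and resolving down by step — a suspension.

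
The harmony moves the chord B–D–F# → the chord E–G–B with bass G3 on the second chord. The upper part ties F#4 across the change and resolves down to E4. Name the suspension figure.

7–6 suspension.

At the second chord the bass is G3. The suspended F#4 lies a seventh above the bass; after resolving down by step to E4, the interval above the bass becomes a sixth.
Suspension figures are named by those two intervals: 7–6.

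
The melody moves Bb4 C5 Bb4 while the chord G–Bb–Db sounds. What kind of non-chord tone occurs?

C5 is a neighbor tone.

The harmony at that moment is G diminished triad (G, Bb, Db); C5 is not a chord tone.
It is approached by step up from Bb4 and left by step down to Bb4.
Step away and step back to the same note — a neighbor tone (upper neighbor).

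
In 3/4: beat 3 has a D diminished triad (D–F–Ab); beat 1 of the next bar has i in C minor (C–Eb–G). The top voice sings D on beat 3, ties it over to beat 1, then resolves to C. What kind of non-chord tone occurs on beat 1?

The harmony at that moment is C minor triad (C, Eb, G); D is not a chord tone.
It is held over (the same pitch as the preceding D) and left by step down to C.
Held over from the previous chord and resolving down by step — a suspension.

Suspension.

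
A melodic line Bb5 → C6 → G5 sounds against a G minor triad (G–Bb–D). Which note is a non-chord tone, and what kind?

C6 is an escape tone.

The harmony at that moment is G minor triad (G, Bb, D); C6 is not a chord tone.
It is approached by step up from Bb5 and left by leap down to G5.
Step in, leap out — an escape tone.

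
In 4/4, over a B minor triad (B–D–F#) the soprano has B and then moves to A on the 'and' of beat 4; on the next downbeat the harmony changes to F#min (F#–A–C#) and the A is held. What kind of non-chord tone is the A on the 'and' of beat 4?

Anticipation.

The harmony at that moment is B minor triad (B, D, F#); A is not a chord tone.
It is approached by step down from B and then sustained as the same pitch into the next harmony.
Arriving early and becoming a chord tone when the harmony changes — an anticipation.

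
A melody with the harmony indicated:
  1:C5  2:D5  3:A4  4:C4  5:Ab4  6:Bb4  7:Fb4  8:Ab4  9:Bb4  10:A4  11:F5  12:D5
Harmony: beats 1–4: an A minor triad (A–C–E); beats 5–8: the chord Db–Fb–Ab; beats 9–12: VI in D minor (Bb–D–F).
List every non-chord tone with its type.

D5 (beat 2) — escape tone; Bb4 (beat 6) — escape tone; A4 (beat 10) — escape tone.

The harmony at that moment is A minor triad (A, C, E); D5 is not a chord tone.
It is approached by step up from C5 and left by leap down to A4.
Step in, leap out — an escape tone.
The harmony at that moment is Db minor triad (Db, Fb, Ab); Bb4 is not a chord tone.
It is approached by step up from Ab4 and left by leap down to Fb4.
Step in, leap out — an escape tone.
The harmony at that moment is Bb major triad (Bb, D, F); A4 is not a chord tone.
It is approached by step down from Bb4 and left by leap up to F5.
Step in, leap out — an escape tone.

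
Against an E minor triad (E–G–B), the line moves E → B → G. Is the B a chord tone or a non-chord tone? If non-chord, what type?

E minor triad contains E, G, B; B is the fifth, so it is a chord tone.

Chord tone (the fifth of E minor triad).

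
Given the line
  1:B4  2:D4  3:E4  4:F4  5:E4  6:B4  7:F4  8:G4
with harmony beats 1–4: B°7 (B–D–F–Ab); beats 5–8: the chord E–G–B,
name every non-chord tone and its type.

The harmony at that moment is B diminished seventh chord (B, D, F, Ab); E4 is not a chord tone.
It is approached by step up from D4 and left by step up to F4.
Step in, step out in the same direction — a passing tone.
The harmony at that moment is E minor triad (E, G, B); F4 is not a chord tone.
It is approached by leap down from B4 and left by step up to G4.
Leap in, step out — an appoggiatura.

E4 (beat 3) — passing tone; F4 (beat 7) — appoggiatura.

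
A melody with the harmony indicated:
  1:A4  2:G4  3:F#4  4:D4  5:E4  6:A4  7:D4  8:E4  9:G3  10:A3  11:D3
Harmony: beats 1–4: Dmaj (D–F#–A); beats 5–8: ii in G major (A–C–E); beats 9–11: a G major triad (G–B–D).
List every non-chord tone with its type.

The harmony at that moment is D major triad (D, F#, A); G4 is not a chord tone.
It is approached by step down from A4 and left by step down to F#4.
Step in, step out in the same direction — a passing tone.
The harmony at that moment is A minor triad (A, C, E); D4 is not a chord tone.
It is approached by leap down from A4 and left by step up to E4.
Leap in, step out — an appoggiatura.
The harmony at that moment is G major triad (G, B, D); A3 is not a chord tone.
It is approached by step up from G3 and left by leap down to D3.
Step in, leap out — an escape tone.

G4 (beat 2) — passing tone; D4 (beat 7) — appoggiatura; A3 (beat 10) — escape tone.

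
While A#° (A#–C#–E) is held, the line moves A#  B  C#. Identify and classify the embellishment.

The harmony at that moment is A# diminished triad (A#, C#, E); B is not a chord tone.
It is approached by step up from A# and left by step up to C#.
Step in, step out in the same direction — a passing tone.

B is a passing tone.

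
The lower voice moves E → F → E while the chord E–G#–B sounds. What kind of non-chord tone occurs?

F is a neighbor tone.

The harmony at that moment is E major triad (E, G#, B); F is not a chord tone.
It is approached by step up from E and left by step down to E.
Step away and step back to the same note — a neighbor tone (upper neighbor).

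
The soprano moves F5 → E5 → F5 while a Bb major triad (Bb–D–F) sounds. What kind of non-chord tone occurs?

The harmony at that moment is Bb major triad (Bb, D, F); E5 is not a chord tone.
It is approached by step down from F5 and left by step up to F5.
Step away and step back to the same note — a neighbor tone (lower neighbor).

E5 is a neighbor tone.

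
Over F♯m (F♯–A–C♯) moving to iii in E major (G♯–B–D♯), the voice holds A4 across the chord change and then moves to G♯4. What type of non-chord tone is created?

A4 is a suspension.

The harmony at that moment is G♯ minor triad (G♯, B, D♯); A4 is not a chord tone.
It is held over (the same pitch as the preceding A4) and left by step down to G♯4.
Held over from the previous chord and resolving down by step — a suspension.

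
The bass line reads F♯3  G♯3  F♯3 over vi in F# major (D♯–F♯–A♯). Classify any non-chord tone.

G♯3 is a neighbor tone.

The harmony at that moment is D♯ minor triad (D♯, F♯, A♯); G♯3 is not a chord tone.
It is approached by step up from F♯3 and left by step down to F♯3.
Step away and step back to the same note — a neighbor tone (upper neighbor).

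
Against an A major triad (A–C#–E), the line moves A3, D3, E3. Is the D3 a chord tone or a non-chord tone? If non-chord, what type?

Non-chord tone — an appoggiatura.

The harmony at that moment is A major triad (A, C#, E); D3 is not a chord tone.
It is approached by leap down from A3 and left by step up to E3.
Leap in, step out — an appoggiatura.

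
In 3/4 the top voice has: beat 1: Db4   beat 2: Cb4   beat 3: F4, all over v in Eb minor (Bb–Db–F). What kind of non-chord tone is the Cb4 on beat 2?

The harmony at that moment is Bb minor triad (Bb, Db, F); Cb4 is not a chord tone.
It is approached by step down from Db4 and left by leap up to F4.
Step in, leap out, on a weak beat — an escape tone.

Escape tone.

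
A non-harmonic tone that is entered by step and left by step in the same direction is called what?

Approach: by step. Departure: by step, continuing in the same direction.
Stepwise on both sides with no change of direction means the note fills in the space between two different chord tones — a passing tone. (Had it turned back to its starting note it would be a neighbor tone instead.)

Passing tone.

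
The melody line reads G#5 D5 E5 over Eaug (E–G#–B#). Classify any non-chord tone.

The harmony at that moment is E augmented triad (E, G#, B#); D5 is not a chord tone.
It is approached by leap down from G#5 and left by step up to E5.
Leap in, step out — an appoggiatura.

D5 is an appoggiatura.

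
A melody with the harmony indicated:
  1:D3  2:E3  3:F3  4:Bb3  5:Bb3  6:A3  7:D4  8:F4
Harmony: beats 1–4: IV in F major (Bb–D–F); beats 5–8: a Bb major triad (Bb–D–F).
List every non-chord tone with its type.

E3 (beat 2) — passing tone; A3 (beat 6) — escape tone.

The harmony at that moment is Bb major triad (Bb, D, F); E3 is not a chord tone.
It is approached by step up from D3 and left by step up to F3.
Step in, step out in the same direction — a passing tone.
The harmony at that moment is Bb major triad (Bb, D, F); A3 is not a chord tone.
It is approached by step down from Bb3 and left by leap up to D4.
Step in, leap out — an escape tone.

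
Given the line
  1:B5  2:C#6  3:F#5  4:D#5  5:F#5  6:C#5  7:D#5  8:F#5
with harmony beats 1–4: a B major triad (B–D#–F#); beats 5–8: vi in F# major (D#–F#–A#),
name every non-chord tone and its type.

The harmony at that moment is B major triad (B, D#, F#); C#6 is not a chord tone.
It is approached by step up from B5 and left by leap down to F#5.
Step in, leap out — an escape tone.
The harmony at that moment is D# minor triad (D#, F#, A#); C#5 is not a chord tone.
It is approached by leap down from F#5 and left by step up to D#5.
Leap in, step out — an appoggiatura.

C#6 (beat 2) — escape tone; C#5 (beat 6) — appoggiatura.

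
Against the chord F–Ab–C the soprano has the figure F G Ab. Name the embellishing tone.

The harmony at that moment is F minor triad (F, Ab, C); G is not a chord tone.
It is approached by step up from F and left by step up to Ab.
Step in, step out in the same direction — a passing tone.

G is a passing tone.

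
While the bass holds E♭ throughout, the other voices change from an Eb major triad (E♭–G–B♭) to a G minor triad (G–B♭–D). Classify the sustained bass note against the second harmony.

The harmony at that moment is G minor triad (G, B♭, D); E♭ is not a chord tone.
It is held over (the same pitch as the preceding E♭) and then sustained as the same pitch into the next harmony.
Sustained through a change of harmony — a pedal tone.

Pedal tone (pedal point).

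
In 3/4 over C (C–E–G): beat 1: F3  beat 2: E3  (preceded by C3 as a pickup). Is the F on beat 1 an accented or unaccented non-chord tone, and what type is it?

The harmony at that moment is C major triad (C, E, G); F3 is not a chord tone.
It is approached by leap up from C3 and left by step down to E3.
Leap in, step out — an appoggiatura.
It falls on the downbeat, so it is accented.

Accented appoggiatura.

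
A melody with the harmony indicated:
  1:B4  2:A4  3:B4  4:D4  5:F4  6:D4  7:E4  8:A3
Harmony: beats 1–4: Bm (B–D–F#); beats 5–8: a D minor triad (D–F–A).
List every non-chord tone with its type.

The harmony at that moment is B minor triad (B, D, F#); A4 is not a chord tone.
It is approached by step down from B4 and left by step up to B4.
Step away and step back to the same note — a neighbor tone (lower neighbor).
The harmony at that moment is D minor triad (D, F, A); E4 is not a chord tone.
It is approached by step up from D4 and left by leap down to A3.
Step in, leap out — an escape tone.

A4 (beat 2) — neighbor tone; E4 (beat 7) — escape tone.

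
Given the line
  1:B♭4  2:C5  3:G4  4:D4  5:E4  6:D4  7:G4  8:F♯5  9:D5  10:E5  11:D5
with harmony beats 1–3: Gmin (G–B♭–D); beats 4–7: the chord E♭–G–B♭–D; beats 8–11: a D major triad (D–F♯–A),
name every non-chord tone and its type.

C5 (beat 2) — escape tone; E4 (beat 5) — neighbor tone; E5 (beat 10) — neighbor tone.

The harmony at that moment is G minor triad (G, B♭, D); C5 is not a chord tone.
It is approached by step up from B♭4 and left by leap down to G4.
Step in, leap out — an escape tone.
The harmony at that moment is E♭ major seventh chord (E♭, G, B♭, D); E4 is not a chord tone.
It is approached by step up from D4 and left by step down to D4.
Step away and step back to the same note — a neighbor tone (upper neighbor).
The harmony at that moment is D major triad (D, F♯, A); E5 is not a chord tone.
It is approached by step up from D5 and left by step down to D5.
Step away and step back to the same note — a neighbor tone (upper neighbor).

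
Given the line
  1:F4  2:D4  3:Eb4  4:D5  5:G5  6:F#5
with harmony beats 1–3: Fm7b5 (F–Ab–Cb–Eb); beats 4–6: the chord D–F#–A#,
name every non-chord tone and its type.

The harmony at that moment is F half-diminished seventh chord (F, Ab, Cb, Eb); D4 is not a chord tone.
It is approached by leap down from F4 and left by step up to Eb4.
Leap in, step out — an appoggiatura.
The harmony at that moment is D augmented triad (D, F#, A#); G5 is not a chord tone.
It is approached by leap up from D5 and left by step down to F#5.
Leap in, step out — an appoggiatura.

D4 (beat 2) — appoggiatura; G5 (beat 5) — appoggiatura.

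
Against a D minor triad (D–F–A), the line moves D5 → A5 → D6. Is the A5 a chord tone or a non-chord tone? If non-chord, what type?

Chord tone (the fifth of D minor triad).

D minor triad contains D, F, A; A is the fifth, so it is a chord tone.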